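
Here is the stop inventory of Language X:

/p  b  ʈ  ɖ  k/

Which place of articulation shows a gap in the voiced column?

bilabial: voiceless /p/, voiced /b/.
retroflex: voiceless /ʈ/, voiced /ɖ/.
velar: voiceless /k/, voiced —.
Every place of articulation has a voiced member except velar, where /ɡ/ would be expected.

velar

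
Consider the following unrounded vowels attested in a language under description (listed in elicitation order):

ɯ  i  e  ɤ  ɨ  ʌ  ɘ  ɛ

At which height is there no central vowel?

high: front /i/, central /ɨ/, back /ɯ/.
high-mid: front /e/, central /ɘ/, back /ɤ/.
low-mid: front /ɛ/, central —, back /ʌ/.
Every height has a central member except low-mid, where /ɜ/ would be expected.

low-mid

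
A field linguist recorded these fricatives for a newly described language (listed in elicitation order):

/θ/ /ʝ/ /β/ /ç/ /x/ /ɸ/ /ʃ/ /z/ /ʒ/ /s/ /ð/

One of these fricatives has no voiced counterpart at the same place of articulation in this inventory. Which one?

/x/

Bilabial: /ɸ/ ~ /β/
Dental: /θ/ ~ /ð/
Alveolar: /s/ ~ /z/
Postalveolar: /ʃ/ ~ /ʒ/
Palatal: /ç/ ~ /ʝ/
Velar: only /x/ (voiceless); no voiced partner.
So /x/ is the unpaired segment.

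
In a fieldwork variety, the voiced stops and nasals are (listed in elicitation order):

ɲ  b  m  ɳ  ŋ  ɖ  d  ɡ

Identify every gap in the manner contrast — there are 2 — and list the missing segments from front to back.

/n/, /ɟ/

place of articulation  oral stop  nasal   
bilabial          b         m       
alveolar          d         —       
retroflex         ɖ         ɳ       
palatal           —         ɲ       
velar             ɡ         ŋ       
Gaps, from front to back: alveolar lacks nasal (/n/); palatal lacks oral stop (/ɟ/).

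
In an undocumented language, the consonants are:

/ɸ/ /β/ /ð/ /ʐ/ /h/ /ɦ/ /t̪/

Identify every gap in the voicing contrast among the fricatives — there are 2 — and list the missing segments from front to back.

Voiceless: /ɸ/ (bilabial), /h/ (glottal).
Voiced: /β/ (bilabial), /ð/ (dental), /ʐ/ (retroflex), /ɦ/ (glottal).
Gaps, from front to back: dental lacks voiceless (/θ/); retroflex lacks voiceless (/ʂ/).

/θ/, /ʂ/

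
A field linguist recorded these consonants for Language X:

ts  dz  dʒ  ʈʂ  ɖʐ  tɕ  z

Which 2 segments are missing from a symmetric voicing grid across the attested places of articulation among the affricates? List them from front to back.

/tʃ/, /dʑ/

place of articulation  voiceless  voiced  
alveolar          ts        dz      
postalveolar      —         dʒ      
retroflex         ʈʂ        ɖʐ      
alveolo-palatal   tɕ        —       
Gaps, from front to back: postalveolar lacks voiceless (/tʃ/); alveolo-palatal lacks voiced (/dʑ/).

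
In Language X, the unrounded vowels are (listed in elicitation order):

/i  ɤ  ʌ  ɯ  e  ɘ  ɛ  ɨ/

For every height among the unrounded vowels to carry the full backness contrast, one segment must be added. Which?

Front: /i/ (high), /e/ (high-mid), /ɛ/ (low-mid).
Central: /ɨ/ (high), /ɘ/ (high-mid).
Back: /ɯ/ (high), /ɤ/ (high-mid), /ʌ/ (low-mid).
The low-mid row has no central member, so the gap is the low-mid central unrounded vowel /ɜ/.

/ɜ/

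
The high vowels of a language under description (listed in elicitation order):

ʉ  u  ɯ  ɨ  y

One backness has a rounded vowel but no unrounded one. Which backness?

backness          unrounded  rounded 
front             —         y       
central           ɨ         ʉ       
back              ɯ         u       
Every backness has an unrounded member except front, where /i/ would be expected.

front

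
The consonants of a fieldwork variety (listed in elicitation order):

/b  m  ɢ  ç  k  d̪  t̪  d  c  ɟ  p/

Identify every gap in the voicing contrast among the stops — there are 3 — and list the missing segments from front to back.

place of articulation  voiceless  voiced  
bilabial          p         b       
dental            t̪        d̪      
alveolar          —         d       
palatal           c         ɟ       
velar             k         —       
uvular            —         ɢ       
Gaps, from front to back: alveolar lacks voiceless (/t/); velar lacks voiced (/ɡ/); uvular lacks voiceless (/q/).

/t/, /ɡ/, /q/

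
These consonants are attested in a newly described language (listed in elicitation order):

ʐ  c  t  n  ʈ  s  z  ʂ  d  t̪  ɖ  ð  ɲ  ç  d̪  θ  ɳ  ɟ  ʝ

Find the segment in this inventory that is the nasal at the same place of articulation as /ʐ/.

/ɳ/

/ʐ/ is a voiced retroflex fricative.
The nasal at the same place is a retroflex nasal — in this inventory, /ɳ/.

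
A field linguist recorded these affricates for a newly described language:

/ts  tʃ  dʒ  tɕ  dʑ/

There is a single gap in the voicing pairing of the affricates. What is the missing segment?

/dz/

place of articulation  voiceless  voiced  
alveolar          ts        —       
postalveolar      tʃ        dʒ      
alveolo-palatal   tɕ        dʑ      
The alveolar row has no voiced member, so the gap is the voiced alveolar affricate /dz/.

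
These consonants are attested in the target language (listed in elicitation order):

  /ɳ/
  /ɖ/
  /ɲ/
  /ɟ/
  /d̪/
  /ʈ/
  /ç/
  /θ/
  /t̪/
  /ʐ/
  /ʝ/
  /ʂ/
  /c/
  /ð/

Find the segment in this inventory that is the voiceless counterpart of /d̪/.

/d̪/ is a voiced dental stop.
The voiceless counterpart is a voiceless dental stop — in this inventory, /t̪/.

/t̪/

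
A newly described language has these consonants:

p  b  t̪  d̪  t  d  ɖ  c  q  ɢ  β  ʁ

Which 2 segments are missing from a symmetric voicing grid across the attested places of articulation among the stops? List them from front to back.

Voiceless: /p/ (bilabial), /t̪/ (dental), /t/ (alveolar), /c/ (palatal), /q/ (uvular).
Voiced: /b/ (bilabial), /d̪/ (dental), /d/ (alveolar), /ɖ/ (retroflex), /ɢ/ (uvular).
Gaps, from front to back: retroflex lacks voiceless (/ʈ/); palatal lacks voiced (/ɟ/).

/ʈ/, /ɟ/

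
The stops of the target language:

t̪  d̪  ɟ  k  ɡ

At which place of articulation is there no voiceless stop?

dental: voiceless /t̪/, voiced /d̪/.
palatal: voiceless —, voiced /ɟ/.
velar: voiceless /k/, voiced /ɡ/.
Every place of articulation has a voiceless member except palatal, where /c/ would be expected.

palatal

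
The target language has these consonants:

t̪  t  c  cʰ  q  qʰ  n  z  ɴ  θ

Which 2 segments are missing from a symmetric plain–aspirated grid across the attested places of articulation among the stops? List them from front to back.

Plain: /t̪/ (dental), /t/ (alveolar), /c/ (palatal), /q/ (uvular).
Aspirated: /cʰ/ (palatal), /qʰ/ (uvular).
Gaps, from front to back: dental lacks aspirated (/t̪ʰ/); alveolar lacks aspirated (/tʰ/).

/t̪ʰ/, /tʰ/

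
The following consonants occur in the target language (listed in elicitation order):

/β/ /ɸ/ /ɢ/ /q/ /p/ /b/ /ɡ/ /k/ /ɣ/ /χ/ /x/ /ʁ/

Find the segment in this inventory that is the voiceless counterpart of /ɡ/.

/ɡ/ is a voiced velar stop.
The voiceless counterpart is a voiceless velar stop — in this inventory, /k/.

/k/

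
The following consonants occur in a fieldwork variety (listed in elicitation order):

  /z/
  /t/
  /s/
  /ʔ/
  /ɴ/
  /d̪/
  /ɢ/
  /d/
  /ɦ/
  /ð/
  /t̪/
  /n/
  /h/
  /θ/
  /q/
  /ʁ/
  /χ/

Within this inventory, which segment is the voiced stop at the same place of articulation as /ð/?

/d̪/

/ð/ is a voiced dental fricative.
The voiced stop at the same place is a voiced dental stop — in this inventory, /d̪/.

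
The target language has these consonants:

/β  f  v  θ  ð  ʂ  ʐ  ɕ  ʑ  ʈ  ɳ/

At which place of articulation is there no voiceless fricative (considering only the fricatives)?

bilabial

Voiceless: /f/ (labiodental), /θ/ (dental), /ʂ/ (retroflex), /ɕ/ (alveolo-palatal).
Voiced: /β/ (bilabial), /v/ (labiodental), /ð/ (dental), /ʐ/ (retroflex), /ʑ/ (alveolo-palatal).
Every place of articulation has a voiceless member except bilabial, where /ɸ/ would be expected.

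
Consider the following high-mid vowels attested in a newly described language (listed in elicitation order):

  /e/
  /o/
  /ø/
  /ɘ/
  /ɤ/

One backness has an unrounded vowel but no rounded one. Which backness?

backness          unrounded  rounded 
front             e         ø       
central           ɘ         —       
back              ɤ         o       
Every backness has a rounded member except central, where /ɵ/ would be expected.

central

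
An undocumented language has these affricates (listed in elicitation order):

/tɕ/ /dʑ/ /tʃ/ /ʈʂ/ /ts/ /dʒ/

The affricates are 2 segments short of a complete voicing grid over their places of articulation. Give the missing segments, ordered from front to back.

alveolar: voiceless /ts/, voiced —.
postalveolar: voiceless /tʃ/, voiced /dʒ/.
retroflex: voiceless /ʈʂ/, voiced —.
alveolo-palatal: voiceless /tɕ/, voiced /dʑ/.
Gaps, from front to back: alveolar lacks voiced (/dz/); retroflex lacks voiced (/ɖʐ/).

/dz/, /ɖʐ/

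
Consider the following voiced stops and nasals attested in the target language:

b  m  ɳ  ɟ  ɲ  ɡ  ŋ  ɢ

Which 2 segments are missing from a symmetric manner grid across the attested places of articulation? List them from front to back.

/ɖ/, /ɴ/

bilabial: oral stop /b/, nasal /m/.
retroflex: oral stop —, nasal /ɳ/.
palatal: oral stop /ɟ/, nasal /ɲ/.
velar: oral stop /ɡ/, nasal /ŋ/.
uvular: oral stop /ɢ/, nasal —.
Gaps, from front to back: retroflex lacks oral stop (/ɖ/); uvular lacks nasal (/ɴ/).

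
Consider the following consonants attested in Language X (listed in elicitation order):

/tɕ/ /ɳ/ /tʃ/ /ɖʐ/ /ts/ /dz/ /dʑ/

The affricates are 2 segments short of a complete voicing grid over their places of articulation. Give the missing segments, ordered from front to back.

/dʒ/, /ʈʂ/

alveolar: voiceless /ts/, voiced /dz/.
postalveolar: voiceless /tʃ/, voiced —.
retroflex: voiceless —, voiced /ɖʐ/.
alveolo-palatal: voiceless /tɕ/, voiced /dʑ/.
Gaps, from front to back: postalveolar lacks voiced (/dʒ/); retroflex lacks voiceless (/ʈʂ/).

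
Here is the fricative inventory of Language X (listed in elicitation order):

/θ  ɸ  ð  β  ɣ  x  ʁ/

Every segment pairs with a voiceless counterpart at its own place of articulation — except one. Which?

Bilabial: /ɸ/ ~ /β/
Dental: /θ/ ~ /ð/
Velar: /x/ ~ /ɣ/
Uvular: only /ʁ/ (voiced); no voiceless partner.
So /ʁ/ is the unpaired segment.

/ʁ/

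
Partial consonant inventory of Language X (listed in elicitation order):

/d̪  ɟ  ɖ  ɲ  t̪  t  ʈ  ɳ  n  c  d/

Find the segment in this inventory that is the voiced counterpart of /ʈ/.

/ɖ/

/ʈ/ is a voiceless retroflex stop.
The voiced counterpart is a voiced retroflex stop — in this inventory, /ɖ/.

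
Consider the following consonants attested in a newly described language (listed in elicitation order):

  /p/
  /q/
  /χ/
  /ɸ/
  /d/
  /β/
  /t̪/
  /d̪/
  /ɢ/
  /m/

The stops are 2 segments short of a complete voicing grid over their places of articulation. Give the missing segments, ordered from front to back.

place of articulation  voiceless  voiced  
bilabial          p         —       
dental            t̪        d̪      
alveolar          —         d       
uvular            q         ɢ       
Gaps, from front to back: bilabial lacks voiced (/b/); alveolar lacks voiceless (/t/).

/b/, /t/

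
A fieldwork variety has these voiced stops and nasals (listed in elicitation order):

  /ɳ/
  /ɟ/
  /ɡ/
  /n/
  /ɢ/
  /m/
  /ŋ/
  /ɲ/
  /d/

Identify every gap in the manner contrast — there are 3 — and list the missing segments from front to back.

/b/, /ɖ/, /ɴ/

place of articulation  oral stop  nasal   
bilabial          —         m       
alveolar          d         n       
retroflex         —         ɳ       
palatal           ɟ         ɲ       
velar             ɡ         ŋ       
uvular            ɢ         —       
Gaps, from front to back: bilabial lacks oral stop (/b/); retroflex lacks oral stop (/ɖ/); uvular lacks nasal (/ɴ/).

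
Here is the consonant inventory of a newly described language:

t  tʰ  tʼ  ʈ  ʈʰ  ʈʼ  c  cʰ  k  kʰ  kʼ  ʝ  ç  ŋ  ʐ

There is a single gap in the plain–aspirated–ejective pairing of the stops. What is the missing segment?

place of articulation  plain     aspirated  ejective
alveolar          t         tʰ        tʼ      
retroflex         ʈ         ʈʰ        ʈʼ      
palatal           c         cʰ        —       
velar             k         kʰ        kʼ      
The palatal row has no ejective member, so the gap is the ejective palatal stop /cʼ/.

/cʼ/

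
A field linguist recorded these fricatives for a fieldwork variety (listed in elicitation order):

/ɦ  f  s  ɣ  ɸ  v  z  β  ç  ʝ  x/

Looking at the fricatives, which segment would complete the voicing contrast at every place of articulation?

bilabial: voiceless /ɸ/, voiced /β/.
labiodental: voiceless /f/, voiced /v/.
alveolar: voiceless /s/, voiced /z/.
palatal: voiceless /ç/, voiced /ʝ/.
velar: voiceless /x/, voiced /ɣ/.
glottal: voiceless —, voiced /ɦ/.
The glottal row has no voiceless member, so the gap is the voiceless glottal fricative /h/.

/h/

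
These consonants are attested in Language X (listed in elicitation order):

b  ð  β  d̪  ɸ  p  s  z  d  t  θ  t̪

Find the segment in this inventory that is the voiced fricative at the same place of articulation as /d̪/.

/d̪/ is a voiced dental stop.
The voiced fricative at the same place is a voiced dental fricative — in this inventory, /ð/.

/ð/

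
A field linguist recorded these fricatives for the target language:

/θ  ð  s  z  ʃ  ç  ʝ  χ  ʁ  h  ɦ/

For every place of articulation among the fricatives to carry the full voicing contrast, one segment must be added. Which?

dental: voiceless /θ/, voiced /ð/.
alveolar: voiceless /s/, voiced /z/.
postalveolar: voiceless /ʃ/, voiced —.
palatal: voiceless /ç/, voiced /ʝ/.
uvular: voiceless /χ/, voiced /ʁ/.
glottal: voiceless /h/, voiced /ɦ/.
The postalveolar row has no voiced member, so the gap is the voiced postalveolar fricative /ʒ/.

/ʒ/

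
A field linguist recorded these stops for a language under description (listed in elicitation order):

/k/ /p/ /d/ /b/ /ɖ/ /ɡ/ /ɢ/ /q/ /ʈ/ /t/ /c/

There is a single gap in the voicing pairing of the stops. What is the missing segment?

place of articulation  voiceless  voiced  
bilabial          p         b       
alveolar          t         d       
retroflex         ʈ         ɖ       
palatal           c         —       
velar             k         ɡ       
uvular            q         ɢ       
The palatal row has no voiced member, so the gap is the voiced palatal stop /ɟ/.

/ɟ/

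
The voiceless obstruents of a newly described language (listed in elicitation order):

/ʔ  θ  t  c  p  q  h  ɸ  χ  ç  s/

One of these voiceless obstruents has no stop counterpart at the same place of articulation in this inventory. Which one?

Bilabial: /p/ ~ /ɸ/
Alveolar: /t/ ~ /s/
Palatal: /c/ ~ /ç/
Uvular: /q/ ~ /χ/
Glottal: /ʔ/ ~ /h/
Dental: only /θ/ (fricative); no stop partner.
So /θ/ is the unpaired segment.

/θ/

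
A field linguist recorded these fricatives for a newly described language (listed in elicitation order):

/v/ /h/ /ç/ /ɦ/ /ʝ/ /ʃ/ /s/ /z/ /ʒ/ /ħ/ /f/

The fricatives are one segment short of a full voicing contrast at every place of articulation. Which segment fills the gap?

labiodental: voiceless /f/, voiced /v/.
alveolar: voiceless /s/, voiced /z/.
postalveolar: voiceless /ʃ/, voiced /ʒ/.
palatal: voiceless /ç/, voiced /ʝ/.
pharyngeal: voiceless /ħ/, voiced —.
glottal: voiceless /h/, voiced /ɦ/.
The pharyngeal row has no voiced member, so the gap is the voiced pharyngeal fricative /ʕ/.

/ʕ/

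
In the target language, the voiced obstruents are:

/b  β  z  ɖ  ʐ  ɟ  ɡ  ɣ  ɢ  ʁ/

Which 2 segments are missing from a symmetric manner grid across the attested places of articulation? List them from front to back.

place of articulation  stop      fricative
bilabial          b         β       
alveolar          —         z       
retroflex         ɖ         ʐ       
palatal           ɟ         —       
velar             ɡ         ɣ       
uvular            ɢ         ʁ       
Gaps, from front to back: alveolar lacks stop (/d/); palatal lacks fricative (/ʝ/).

/d/, /ʝ/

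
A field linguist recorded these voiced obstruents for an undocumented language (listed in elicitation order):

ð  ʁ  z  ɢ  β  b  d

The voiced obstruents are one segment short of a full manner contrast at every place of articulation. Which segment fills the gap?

bilabial: stop /b/, fricative /β/.
dental: stop —, fricative /ð/.
alveolar: stop /d/, fricative /z/.
uvular: stop /ɢ/, fricative /ʁ/.
The dental row has no stop member, so the gap is the dental stop /d̪/.

/d̪/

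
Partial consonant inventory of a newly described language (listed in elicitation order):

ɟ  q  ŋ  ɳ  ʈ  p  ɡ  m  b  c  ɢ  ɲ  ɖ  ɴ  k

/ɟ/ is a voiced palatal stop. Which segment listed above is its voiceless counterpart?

/c/

The voiceless counterpart is a voiceless palatal stop — in this inventory, /c/.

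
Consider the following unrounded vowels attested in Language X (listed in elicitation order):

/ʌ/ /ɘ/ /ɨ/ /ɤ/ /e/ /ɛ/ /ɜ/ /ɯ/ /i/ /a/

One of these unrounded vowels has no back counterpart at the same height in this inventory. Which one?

High: /i/ ~ /ɨ/ ~ /ɯ/
High-mid: /e/ ~ /ɘ/ ~ /ɤ/
Low-mid: /ɛ/ ~ /ɜ/ ~ /ʌ/
Low: only /a/ (front); no back partner.
So /a/ is the unpaired segment.

/a/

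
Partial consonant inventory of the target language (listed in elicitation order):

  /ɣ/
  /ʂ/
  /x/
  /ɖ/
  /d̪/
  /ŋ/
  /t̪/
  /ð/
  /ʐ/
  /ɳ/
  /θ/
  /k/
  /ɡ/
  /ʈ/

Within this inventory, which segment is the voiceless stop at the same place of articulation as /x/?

/k/

/x/ is a voiceless velar fricative.
The voiceless stop at the same place is a voiceless velar stop — in this inventory, /k/.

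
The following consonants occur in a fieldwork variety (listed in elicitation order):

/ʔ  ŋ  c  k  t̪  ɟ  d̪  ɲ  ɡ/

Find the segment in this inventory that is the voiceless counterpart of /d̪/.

/t̪/

/d̪/ is a voiced dental stop.
The voiceless counterpart is a voiceless dental stop — in this inventory, /t̪/.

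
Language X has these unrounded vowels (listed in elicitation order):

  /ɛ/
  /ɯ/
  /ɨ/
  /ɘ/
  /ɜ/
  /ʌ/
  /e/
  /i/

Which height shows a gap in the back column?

high-mid

high: front /i/, central /ɨ/, back /ɯ/.
high-mid: front /e/, central /ɘ/, back —.
low-mid: front /ɛ/, central /ɜ/, back /ʌ/.
Every height has a back member except high-mid, where /ɤ/ would be expected.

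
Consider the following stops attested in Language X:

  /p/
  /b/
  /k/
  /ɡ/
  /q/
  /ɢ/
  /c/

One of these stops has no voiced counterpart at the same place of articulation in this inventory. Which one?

Bilabial: /p/ ~ /b/
Velar: /k/ ~ /ɡ/
Uvular: /q/ ~ /ɢ/
Palatal: only /c/ (voiceless); no voiced partner.
So /c/ is the unpaired segment.

/c/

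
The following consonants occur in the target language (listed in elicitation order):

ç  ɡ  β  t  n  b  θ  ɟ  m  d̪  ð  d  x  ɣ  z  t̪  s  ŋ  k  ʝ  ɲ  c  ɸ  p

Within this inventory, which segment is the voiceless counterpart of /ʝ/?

/ç/

/ʝ/ is a voiced palatal fricative.
The voiceless counterpart is a voiceless palatal fricative — in this inventory, /ç/.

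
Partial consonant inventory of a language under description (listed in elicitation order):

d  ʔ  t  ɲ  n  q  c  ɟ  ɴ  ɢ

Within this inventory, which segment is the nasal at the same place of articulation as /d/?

/n/

/d/ is a voiced alveolar stop.
The nasal at the same place is an alveolar nasal — in this inventory, /n/.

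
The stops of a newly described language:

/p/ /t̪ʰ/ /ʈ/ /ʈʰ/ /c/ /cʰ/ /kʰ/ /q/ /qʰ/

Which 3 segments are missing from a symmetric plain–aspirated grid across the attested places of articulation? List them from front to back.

place of articulation  plain     aspirated
bilabial          p         —       
dental            —         t̪ʰ     
retroflex         ʈ         ʈʰ      
palatal           c         cʰ      
velar             —         kʰ      
uvular            q         qʰ      
Gaps, from front to back: bilabial lacks aspirated (/pʰ/); dental lacks plain (/t̪/); velar lacks plain (/k/).

/pʰ/, /t̪/, /k/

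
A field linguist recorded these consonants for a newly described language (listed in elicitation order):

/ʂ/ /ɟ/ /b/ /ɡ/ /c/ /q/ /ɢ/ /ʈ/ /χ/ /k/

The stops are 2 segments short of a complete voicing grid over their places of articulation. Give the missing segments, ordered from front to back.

bilabial: voiceless —, voiced /b/.
retroflex: voiceless /ʈ/, voiced —.
palatal: voiceless /c/, voiced /ɟ/.
velar: voiceless /k/, voiced /ɡ/.
uvular: voiceless /q/, voiced /ɢ/.
Gaps, from front to back: bilabial lacks voiceless (/p/); retroflex lacks voiced (/ɖ/).

/p/, /ɖ/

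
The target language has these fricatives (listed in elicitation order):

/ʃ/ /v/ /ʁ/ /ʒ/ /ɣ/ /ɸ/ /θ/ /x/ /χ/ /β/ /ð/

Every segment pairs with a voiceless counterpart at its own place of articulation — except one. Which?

/v/

Bilabial: /ɸ/ ~ /β/
Dental: /θ/ ~ /ð/
Postalveolar: /ʃ/ ~ /ʒ/
Velar: /x/ ~ /ɣ/
Uvular: /χ/ ~ /ʁ/
Labiodental: only /v/ (voiced); no voiceless partner.
So /v/ is the unpaired segment.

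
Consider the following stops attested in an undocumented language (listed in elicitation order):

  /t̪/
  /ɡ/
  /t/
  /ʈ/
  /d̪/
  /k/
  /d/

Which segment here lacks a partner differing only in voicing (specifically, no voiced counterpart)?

/ʈ/

Dental: /t̪/ ~ /d̪/
Alveolar: /t/ ~ /d/
Velar: /k/ ~ /ɡ/
Retroflex: only /ʈ/ (voiceless); no voiced partner.
So /ʈ/ is the unpaired segment.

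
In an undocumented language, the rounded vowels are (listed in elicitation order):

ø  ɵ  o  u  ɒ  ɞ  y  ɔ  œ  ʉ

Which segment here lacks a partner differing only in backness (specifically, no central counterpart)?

/ɒ/

High: /y/ ~ /ʉ/ ~ /u/
High-mid: /ø/ ~ /ɵ/ ~ /o/
Low-mid: /œ/ ~ /ɞ/ ~ /ɔ/
Low: only /ɒ/ (back); no central partner.
So /ɒ/ is the unpaired segment.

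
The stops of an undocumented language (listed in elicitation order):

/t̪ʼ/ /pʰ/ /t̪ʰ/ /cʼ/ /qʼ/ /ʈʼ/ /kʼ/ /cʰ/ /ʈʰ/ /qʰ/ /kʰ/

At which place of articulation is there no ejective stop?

bilabial

bilabial: aspirated /pʰ/, ejective —.
dental: aspirated /t̪ʰ/, ejective /t̪ʼ/.
retroflex: aspirated /ʈʰ/, ejective /ʈʼ/.
palatal: aspirated /cʰ/, ejective /cʼ/.
velar: aspirated /kʰ/, ejective /kʼ/.
uvular: aspirated /qʰ/, ejective /qʼ/.
Every place of articulation has an ejective member except bilabial, where /pʼ/ would be expected.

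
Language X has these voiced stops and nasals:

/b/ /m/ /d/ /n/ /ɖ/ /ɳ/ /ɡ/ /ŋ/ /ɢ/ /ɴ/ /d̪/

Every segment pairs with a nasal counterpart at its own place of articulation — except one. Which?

/d̪/

Bilabial: /b/ ~ /m/
Alveolar: /d/ ~ /n/
Retroflex: /ɖ/ ~ /ɳ/
Velar: /ɡ/ ~ /ŋ/
Uvular: /ɢ/ ~ /ɴ/
Dental: only /d̪/ (oral stop); no nasal partner.
So /d̪/ is the unpaired segment.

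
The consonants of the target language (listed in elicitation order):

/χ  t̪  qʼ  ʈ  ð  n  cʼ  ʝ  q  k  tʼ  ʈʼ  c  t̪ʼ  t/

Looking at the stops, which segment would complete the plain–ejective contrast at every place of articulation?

/kʼ/

Plain: /t̪/ (dental), /t/ (alveolar), /ʈ/ (retroflex), /c/ (palatal), /k/ (velar), /q/ (uvular).
Ejective: /t̪ʼ/ (dental), /tʼ/ (alveolar), /ʈʼ/ (retroflex), /cʼ/ (palatal), /qʼ/ (uvular).
The velar row has no ejective member, so the gap is the ejective velar stop /kʼ/.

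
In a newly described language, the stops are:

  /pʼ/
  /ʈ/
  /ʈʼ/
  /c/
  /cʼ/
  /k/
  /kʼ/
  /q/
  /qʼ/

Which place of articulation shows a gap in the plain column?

Plain: /ʈ/ (retroflex), /c/ (palatal), /k/ (velar), /q/ (uvular).
Ejective: /pʼ/ (bilabial), /ʈʼ/ (retroflex), /cʼ/ (palatal), /kʼ/ (velar), /qʼ/ (uvular).
Every place of articulation has a plain member except bilabial, where /p/ would be expected.

bilabial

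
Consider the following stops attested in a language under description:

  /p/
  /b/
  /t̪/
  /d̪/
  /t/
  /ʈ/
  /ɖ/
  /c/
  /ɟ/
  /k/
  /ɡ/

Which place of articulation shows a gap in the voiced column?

bilabial: voiceless /p/, voiced /b/.
dental: voiceless /t̪/, voiced /d̪/.
alveolar: voiceless /t/, voiced —.
retroflex: voiceless /ʈ/, voiced /ɖ/.
palatal: voiceless /c/, voiced /ɟ/.
velar: voiceless /k/, voiced /ɡ/.
Every place of articulation has a voiced member except alveolar, where /d/ would be expected.

alveolar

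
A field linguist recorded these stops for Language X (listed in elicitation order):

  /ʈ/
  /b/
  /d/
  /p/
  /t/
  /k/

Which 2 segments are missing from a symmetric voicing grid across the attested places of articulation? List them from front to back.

/ɖ/, /ɡ/

place of articulation  voiceless  voiced  
bilabial          p         b       
alveolar          t         d       
retroflex         ʈ         —       
velar             k         —       
Gaps, from front to back: retroflex lacks voiced (/ɖ/); velar lacks voiced (/ɡ/).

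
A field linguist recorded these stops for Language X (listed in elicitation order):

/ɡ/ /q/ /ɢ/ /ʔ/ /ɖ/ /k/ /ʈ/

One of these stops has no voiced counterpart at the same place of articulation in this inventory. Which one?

/ʔ/

Retroflex: /ʈ/ ~ /ɖ/
Velar: /k/ ~ /ɡ/
Uvular: /q/ ~ /ɢ/
Glottal: only /ʔ/ (voiceless); no voiced partner.
So /ʔ/ is the unpaired segment.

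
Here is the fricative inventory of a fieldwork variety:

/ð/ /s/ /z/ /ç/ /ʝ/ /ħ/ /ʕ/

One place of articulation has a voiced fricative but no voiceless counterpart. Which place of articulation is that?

dental

Voiceless: /s/ (alveolar), /ç/ (palatal), /ħ/ (pharyngeal).
Voiced: /ð/ (dental), /z/ (alveolar), /ʝ/ (palatal), /ʕ/ (pharyngeal).
Every place of articulation has a voiceless member except dental, where /θ/ would be expected.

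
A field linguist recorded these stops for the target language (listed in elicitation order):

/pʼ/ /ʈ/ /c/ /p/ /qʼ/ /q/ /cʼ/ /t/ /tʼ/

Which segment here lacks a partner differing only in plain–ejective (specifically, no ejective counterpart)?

Bilabial: /p/ ~ /pʼ/
Alveolar: /t/ ~ /tʼ/
Palatal: /c/ ~ /cʼ/
Uvular: /q/ ~ /qʼ/
Retroflex: only /ʈ/ (plain); no ejective partner.
So /ʈ/ is the unpaired segment.

/ʈ/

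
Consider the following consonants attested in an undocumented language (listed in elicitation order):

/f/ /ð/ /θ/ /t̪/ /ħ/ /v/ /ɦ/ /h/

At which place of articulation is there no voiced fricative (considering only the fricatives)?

labiodental: voiceless /f/, voiced /v/.
dental: voiceless /θ/, voiced /ð/.
pharyngeal: voiceless /ħ/, voiced —.
glottal: voiceless /h/, voiced /ɦ/.
Every place of articulation has a voiced member except pharyngeal, where /ʕ/ would be expected.

pharyngeal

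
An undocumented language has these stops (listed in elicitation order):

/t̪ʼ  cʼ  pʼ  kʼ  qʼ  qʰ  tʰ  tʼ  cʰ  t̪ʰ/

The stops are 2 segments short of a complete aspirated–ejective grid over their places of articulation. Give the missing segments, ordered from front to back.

/pʰ/, /kʰ/

bilabial: aspirated —, ejective /pʼ/.
dental: aspirated /t̪ʰ/, ejective /t̪ʼ/.
alveolar: aspirated /tʰ/, ejective /tʼ/.
palatal: aspirated /cʰ/, ejective /cʼ/.
velar: aspirated —, ejective /kʼ/.
uvular: aspirated /qʰ/, ejective /qʼ/.
Gaps, from front to back: bilabial lacks aspirated (/pʰ/); velar lacks aspirated (/kʰ/).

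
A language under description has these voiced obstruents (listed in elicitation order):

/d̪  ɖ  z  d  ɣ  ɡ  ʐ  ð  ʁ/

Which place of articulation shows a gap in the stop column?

uvular

Stop: /d̪/ (dental), /d/ (alveolar), /ɖ/ (retroflex), /ɡ/ (velar).
Fricative: /ð/ (dental), /z/ (alveolar), /ʐ/ (retroflex), /ɣ/ (velar), /ʁ/ (uvular).
Every place of articulation has a stop member except uvular, where /ɢ/ would be expected.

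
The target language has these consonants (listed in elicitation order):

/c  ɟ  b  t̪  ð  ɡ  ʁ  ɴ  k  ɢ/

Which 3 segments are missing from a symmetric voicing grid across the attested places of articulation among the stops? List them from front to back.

/p/, /d̪/, /q/

place of articulation  voiceless  voiced  
bilabial          —         b       
dental            t̪        —       
palatal           c         ɟ       
velar             k         ɡ       
uvular            —         ɢ       
Gaps, from front to back: bilabial lacks voiceless (/p/); dental lacks voiced (/d̪/); uvular lacks voiceless (/q/).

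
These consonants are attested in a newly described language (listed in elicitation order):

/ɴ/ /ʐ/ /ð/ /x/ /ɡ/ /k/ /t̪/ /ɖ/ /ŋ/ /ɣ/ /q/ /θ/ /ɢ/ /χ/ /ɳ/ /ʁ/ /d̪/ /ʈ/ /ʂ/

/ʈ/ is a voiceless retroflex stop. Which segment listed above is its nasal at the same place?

/ɳ/

The nasal at the same place is a retroflex nasal — in this inventory, /ɳ/.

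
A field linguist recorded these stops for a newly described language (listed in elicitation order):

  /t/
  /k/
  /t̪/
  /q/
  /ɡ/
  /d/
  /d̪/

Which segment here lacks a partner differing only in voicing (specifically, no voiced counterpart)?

/q/

Dental: /t̪/ ~ /d̪/
Alveolar: /t/ ~ /d/
Velar: /k/ ~ /ɡ/
Uvular: only /q/ (voiceless); no voiced partner.
So /q/ is the unpaired segment.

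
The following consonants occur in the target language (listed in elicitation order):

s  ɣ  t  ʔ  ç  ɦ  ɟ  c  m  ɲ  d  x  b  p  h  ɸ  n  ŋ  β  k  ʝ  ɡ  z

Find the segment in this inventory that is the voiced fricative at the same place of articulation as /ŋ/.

/ɣ/

/ŋ/ is a velar nasal.
The voiced fricative at the same place is a voiced velar fricative — in this inventory, /ɣ/.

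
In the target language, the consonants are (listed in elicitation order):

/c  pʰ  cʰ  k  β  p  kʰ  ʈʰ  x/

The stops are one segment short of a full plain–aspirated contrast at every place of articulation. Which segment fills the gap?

place of articulation  plain     aspirated
bilabial          p         pʰ      
retroflex         —         ʈʰ      
palatal           c         cʰ      
velar             k         kʰ      
The retroflex row has no plain member, so the gap is the plain retroflex stop /ʈ/.

/ʈ/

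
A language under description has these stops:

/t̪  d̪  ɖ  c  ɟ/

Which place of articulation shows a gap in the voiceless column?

retroflex

dental: voiceless /t̪/, voiced /d̪/.
retroflex: voiceless —, voiced /ɖ/.
palatal: voiceless /c/, voiced /ɟ/.
Every place of articulation has a voiceless member except retroflex, where /ʈ/ would be expected.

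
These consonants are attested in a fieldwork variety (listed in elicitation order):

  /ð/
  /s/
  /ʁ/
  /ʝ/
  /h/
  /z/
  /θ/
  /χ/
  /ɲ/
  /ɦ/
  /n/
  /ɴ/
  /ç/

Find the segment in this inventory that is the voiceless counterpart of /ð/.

/θ/

/ð/ is a voiced dental fricative.
The voiceless counterpart is a voiceless dental fricative — in this inventory, /θ/.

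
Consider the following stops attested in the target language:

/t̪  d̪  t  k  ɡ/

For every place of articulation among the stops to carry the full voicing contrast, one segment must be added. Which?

place of articulation  voiceless  voiced  
dental            t̪        d̪      
alveolar          t         —       
velar             k         ɡ       
The alveolar row has no voiced member, so the gap is the voiced alveolar stop /d/.

/d/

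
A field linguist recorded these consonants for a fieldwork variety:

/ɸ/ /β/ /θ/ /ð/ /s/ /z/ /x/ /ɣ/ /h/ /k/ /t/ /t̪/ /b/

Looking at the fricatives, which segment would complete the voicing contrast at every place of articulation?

bilabial: voiceless /ɸ/, voiced /β/.
dental: voiceless /θ/, voiced /ð/.
alveolar: voiceless /s/, voiced /z/.
velar: voiceless /x/, voiced /ɣ/.
glottal: voiceless /h/, voiced —.
The glottal row has no voiced member, so the gap is the voiced glottal fricative /ɦ/.

/ɦ/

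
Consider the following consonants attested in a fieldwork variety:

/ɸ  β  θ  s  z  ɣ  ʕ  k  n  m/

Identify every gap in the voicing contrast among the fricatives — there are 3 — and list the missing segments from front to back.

bilabial: voiceless /ɸ/, voiced /β/.
dental: voiceless /θ/, voiced —.
alveolar: voiceless /s/, voiced /z/.
velar: voiceless —, voiced /ɣ/.
pharyngeal: voiceless —, voiced /ʕ/.
Gaps, from front to back: dental lacks voiced (/ð/); velar lacks voiceless (/x/); pharyngeal lacks voiceless (/ħ/).

/ð/, /x/, /ħ/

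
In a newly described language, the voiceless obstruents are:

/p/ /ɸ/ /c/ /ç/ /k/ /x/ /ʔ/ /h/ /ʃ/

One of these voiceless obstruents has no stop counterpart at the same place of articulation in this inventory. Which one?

Bilabial: /p/ ~ /ɸ/
Palatal: /c/ ~ /ç/
Velar: /k/ ~ /x/
Glottal: /ʔ/ ~ /h/
Postalveolar: only /ʃ/ (fricative); no stop partner.
So /ʃ/ is the unpaired segment.

/ʃ/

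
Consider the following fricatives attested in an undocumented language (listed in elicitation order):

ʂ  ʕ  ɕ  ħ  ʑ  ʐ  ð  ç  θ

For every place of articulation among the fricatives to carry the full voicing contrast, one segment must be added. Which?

/ʝ/

dental: voiceless /θ/, voiced /ð/.
retroflex: voiceless /ʂ/, voiced /ʐ/.
alveolo-palatal: voiceless /ɕ/, voiced /ʑ/.
palatal: voiceless /ç/, voiced —.
pharyngeal: voiceless /ħ/, voiced /ʕ/.
The palatal row has no voiced member, so the gap is the voiced palatal fricative /ʝ/.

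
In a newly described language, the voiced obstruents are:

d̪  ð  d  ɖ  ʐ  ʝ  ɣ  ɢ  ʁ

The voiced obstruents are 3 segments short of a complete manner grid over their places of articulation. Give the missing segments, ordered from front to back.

/z/, /ɟ/, /ɡ/

dental: stop /d̪/, fricative /ð/.
alveolar: stop /d/, fricative —.
retroflex: stop /ɖ/, fricative /ʐ/.
palatal: stop —, fricative /ʝ/.
velar: stop —, fricative /ɣ/.
uvular: stop /ɢ/, fricative /ʁ/.
Gaps, from front to back: alveolar lacks fricative (/z/); palatal lacks stop (/ɟ/); velar lacks stop (/ɡ/).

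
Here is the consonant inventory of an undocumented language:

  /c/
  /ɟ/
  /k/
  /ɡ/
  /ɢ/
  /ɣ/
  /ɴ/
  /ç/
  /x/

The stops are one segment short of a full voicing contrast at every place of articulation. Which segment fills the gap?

Voiceless: /c/ (palatal), /k/ (velar).
Voiced: /ɟ/ (palatal), /ɡ/ (velar), /ɢ/ (uvular).
The uvular row has no voiceless member, so the gap is the voiceless uvular stop /q/.

/q/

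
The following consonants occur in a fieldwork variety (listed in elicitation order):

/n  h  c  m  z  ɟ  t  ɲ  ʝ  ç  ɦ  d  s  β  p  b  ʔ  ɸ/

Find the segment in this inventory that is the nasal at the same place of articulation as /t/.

/n/

/t/ is a voiceless alveolar stop.
The nasal at the same place is an alveolar nasal — in this inventory, /n/.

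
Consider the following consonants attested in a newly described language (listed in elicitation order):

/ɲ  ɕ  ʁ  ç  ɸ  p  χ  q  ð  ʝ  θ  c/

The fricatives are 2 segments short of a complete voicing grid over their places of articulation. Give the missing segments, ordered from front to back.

Voiceless: /ɸ/ (bilabial), /θ/ (dental), /ɕ/ (alveolo-palatal), /ç/ (palatal), /χ/ (uvular).
Voiced: /ð/ (dental), /ʝ/ (palatal), /ʁ/ (uvular).
Gaps, from front to back: bilabial lacks voiced (/β/); alveolo-palatal lacks voiced (/ʑ/).

/β/, /ʑ/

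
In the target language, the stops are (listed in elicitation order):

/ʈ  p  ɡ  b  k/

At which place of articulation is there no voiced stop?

bilabial: voiceless /p/, voiced /b/.
retroflex: voiceless /ʈ/, voiced —.
velar: voiceless /k/, voiced /ɡ/.
Every place of articulation has a voiced member except retroflex, where /ɖ/ would be expected.

retroflex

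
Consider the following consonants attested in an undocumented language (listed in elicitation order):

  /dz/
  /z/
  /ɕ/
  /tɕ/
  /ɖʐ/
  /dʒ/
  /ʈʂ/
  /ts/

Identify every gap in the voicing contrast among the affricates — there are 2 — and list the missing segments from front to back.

/tʃ/, /dʑ/

alveolar: voiceless /ts/, voiced /dz/.
postalveolar: voiceless —, voiced /dʒ/.
retroflex: voiceless /ʈʂ/, voiced /ɖʐ/.
alveolo-palatal: voiceless /tɕ/, voiced —.
Gaps, from front to back: postalveolar lacks voiceless (/tʃ/); alveolo-palatal lacks voiced (/dʑ/).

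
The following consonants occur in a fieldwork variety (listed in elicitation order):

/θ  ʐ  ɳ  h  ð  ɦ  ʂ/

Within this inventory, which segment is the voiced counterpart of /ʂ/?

/ʐ/

/ʂ/ is a voiceless retroflex fricative.
The voiced counterpart is a voiced retroflex fricative — in this inventory, /ʐ/.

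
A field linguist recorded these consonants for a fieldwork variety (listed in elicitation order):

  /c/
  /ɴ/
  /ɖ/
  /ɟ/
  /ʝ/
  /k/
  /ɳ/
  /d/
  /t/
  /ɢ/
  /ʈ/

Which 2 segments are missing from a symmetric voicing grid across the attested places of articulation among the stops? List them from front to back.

/ɡ/, /q/

place of articulation  voiceless  voiced  
alveolar          t         d       
retroflex         ʈ         ɖ       
palatal           c         ɟ       
velar             k         —       
uvular            —         ɢ       
Gaps, from front to back: velar lacks voiced (/ɡ/); uvular lacks voiceless (/q/).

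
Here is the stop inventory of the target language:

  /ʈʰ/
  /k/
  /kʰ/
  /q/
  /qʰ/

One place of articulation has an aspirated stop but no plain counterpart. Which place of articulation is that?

retroflex

Plain: /k/ (velar), /q/ (uvular).
Aspirated: /ʈʰ/ (retroflex), /kʰ/ (velar), /qʰ/ (uvular).
Every place of articulation has a plain member except retroflex, where /ʈ/ would be expected.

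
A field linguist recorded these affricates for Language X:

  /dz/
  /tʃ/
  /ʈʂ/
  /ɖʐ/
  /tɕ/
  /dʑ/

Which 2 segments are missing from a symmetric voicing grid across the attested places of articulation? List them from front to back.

Voiceless: /tʃ/ (postalveolar), /ʈʂ/ (retroflex), /tɕ/ (alveolo-palatal).
Voiced: /dz/ (alveolar), /ɖʐ/ (retroflex), /dʑ/ (alveolo-palatal).
Gaps, from front to back: alveolar lacks voiceless (/ts/); postalveolar lacks voiced (/dʒ/).

/ts/, /dʒ/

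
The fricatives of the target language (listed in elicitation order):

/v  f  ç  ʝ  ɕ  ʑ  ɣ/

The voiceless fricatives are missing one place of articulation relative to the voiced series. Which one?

Voiceless: /f/ (labiodental), /ɕ/ (alveolo-palatal), /ç/ (palatal).
Voiced: /v/ (labiodental), /ʑ/ (alveolo-palatal), /ʝ/ (palatal), /ɣ/ (velar).
Every place of articulation has a voiceless member except velar, where /x/ would be expected.

velar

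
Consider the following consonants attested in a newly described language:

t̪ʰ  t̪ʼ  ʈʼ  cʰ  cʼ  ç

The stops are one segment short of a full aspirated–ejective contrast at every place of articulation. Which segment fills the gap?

Aspirated: /t̪ʰ/ (dental), /cʰ/ (palatal).
Ejective: /t̪ʼ/ (dental), /ʈʼ/ (retroflex), /cʼ/ (palatal).
The retroflex row has no aspirated member, so the gap is the aspirated retroflex stop /ʈʰ/.

/ʈʰ/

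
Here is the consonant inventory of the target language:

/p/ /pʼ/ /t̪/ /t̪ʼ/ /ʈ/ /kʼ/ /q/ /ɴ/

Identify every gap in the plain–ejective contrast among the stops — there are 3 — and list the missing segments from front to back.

/ʈʼ/, /k/, /qʼ/

place of articulation  plain     ejective
bilabial          p         pʼ      
dental            t̪        t̪ʼ     
retroflex         ʈ         —       
velar             —         kʼ      
uvular            q         —       
Gaps, from front to back: retroflex lacks ejective (/ʈʼ/); velar lacks plain (/k/); uvular lacks ejective (/qʼ/).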